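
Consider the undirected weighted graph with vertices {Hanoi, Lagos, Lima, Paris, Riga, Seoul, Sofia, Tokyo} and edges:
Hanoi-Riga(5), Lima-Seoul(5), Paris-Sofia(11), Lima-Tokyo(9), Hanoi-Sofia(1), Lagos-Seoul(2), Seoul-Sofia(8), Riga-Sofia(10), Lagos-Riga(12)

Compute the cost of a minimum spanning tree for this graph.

Grow the tree from Lima using Prim:
Step 1: frontier [Lima-Seoul 5, Lima-Tokyo 9] → take Lima-Seoul (5); add Seoul.
Step 2: frontier [Lima-Tokyo 9, Lagos-Seoul 2, Seoul-Sofia 8] → take Lagos-Seoul (2); add Lagos.
Step 3: frontier [Lagos-Riga 12, Lima-Tokyo 9, Seoul-Sofia 8] → take Seoul-Sofia (8); add Sofia.
Step 4: frontier [Lagos-Riga 12, Lima-Tokyo 9, Hanoi-Sofia 1, Riga-Sofia 10, Paris-Sofia 11] → take Hanoi-Sofia (1); add Hanoi.
Step 5: frontier [Hanoi-Riga 5, Lagos-Riga 12, Lima-Tokyo 9, Riga-Sofia 10, Paris-Sofia 11] → take Hanoi-Riga (5); add Riga.
Step 6: frontier [Lima-Tokyo 9, Paris-Sofia 11] → take Lima-Tokyo (9); add Tokyo.
Step 7: frontier [Paris-Sofia 11] → take Paris-Sofia (11); add Paris.
MST edges: Lima-Seoul, Lagos-Seoul, Seoul-Sofia, Hanoi-Sofia, Hanoi-Riga, Lima-Tokyo, Paris-Sofia; total weight 5+2+8+1+5+9+11 = 41.

41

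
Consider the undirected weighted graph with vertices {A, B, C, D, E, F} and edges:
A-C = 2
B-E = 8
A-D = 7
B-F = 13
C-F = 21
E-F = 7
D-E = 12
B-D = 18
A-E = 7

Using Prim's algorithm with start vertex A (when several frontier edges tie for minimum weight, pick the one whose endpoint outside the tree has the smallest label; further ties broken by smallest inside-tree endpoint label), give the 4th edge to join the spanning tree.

E-F

Prim's algorithm from A:
Step 1: cheapest edge leaving the tree is A-C (2); add C.
Step 2: cheapest edge leaving the tree is A-D (7); add D.
Step 3: cheapest edge leaving the tree is A-E (7); add E.
Step 4: cheapest edge leaving the tree is E-F (7); add F.
Step 5: cheapest edge leaving the tree is B-E (8); add B.
The 4th edge added is E-F.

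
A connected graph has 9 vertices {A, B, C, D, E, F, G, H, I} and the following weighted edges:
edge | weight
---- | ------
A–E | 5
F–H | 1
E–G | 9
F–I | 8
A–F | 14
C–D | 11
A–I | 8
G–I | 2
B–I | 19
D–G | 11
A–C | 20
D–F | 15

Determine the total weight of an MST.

65

Prim, starting at F.
Step 1: frontier [F–H 1, F–I 8, A–F 14, D–F 15] → take F–H (1); add H.
Step 2: frontier [F–I 8, A–F 14, D–F 15] → take F–I (8); add I.
Step 3: frontier [A–F 14, D–F 15, G–I 2, A–I 8, B–I 19] → take G–I (2); add G.
Step 4: frontier [A–F 14, D–F 15, E–G 9, D–G 11, A–I 8, B–I 19] → take A–I (8); add A.
Step 5: frontier [A–E 5, A–C 20, D–F 15, E–G 9, D–G 11, B–I 19] → take A–E (5); add E.
Step 6: frontier [A–C 20, D–F 15, D–G 11, B–I 19] → take D–G (11); add D.
Step 7: frontier [A–C 20, C–D 11, B–I 19] → take C–D (11); add C.
Step 8: frontier [B–I 19] → take B–I (19); add B.
MST edges: F–H, F–I, G–I, A–I, A–E, D–G, C–D, B–I; total weight 1+8+2+8+5+11+11+19 = 65.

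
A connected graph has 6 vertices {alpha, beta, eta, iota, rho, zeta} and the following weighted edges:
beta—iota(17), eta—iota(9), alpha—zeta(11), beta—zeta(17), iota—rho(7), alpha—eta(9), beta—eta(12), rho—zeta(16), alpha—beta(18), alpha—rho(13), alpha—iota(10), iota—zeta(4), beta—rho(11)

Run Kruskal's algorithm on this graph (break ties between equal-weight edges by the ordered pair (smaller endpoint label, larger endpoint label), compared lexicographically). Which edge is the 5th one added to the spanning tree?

beta-rho

Sort edges by weight, then run Kruskal:
iota—zeta (4): add — endpoints in different components.
iota—rho (7): add — endpoints in different components.
alpha—eta (9): add — endpoints in different components.
eta—iota (9): add — endpoints in different components.
alpha—iota (10): skip — iota and alpha already connected.
alpha—zeta (11): skip — zeta and alpha already connected.
beta—rho (11): add — endpoints in different components.
The 5th edge added is beta—rho.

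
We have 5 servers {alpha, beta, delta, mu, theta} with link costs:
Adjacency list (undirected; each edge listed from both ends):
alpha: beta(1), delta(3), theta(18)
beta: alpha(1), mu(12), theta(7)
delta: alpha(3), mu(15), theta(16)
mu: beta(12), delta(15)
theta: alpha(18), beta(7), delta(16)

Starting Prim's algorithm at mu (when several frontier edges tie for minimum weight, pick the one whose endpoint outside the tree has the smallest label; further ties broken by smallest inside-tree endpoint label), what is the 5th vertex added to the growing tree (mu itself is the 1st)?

theta

Prim, starting at mu.
Step 1: frontier [beta-mu 12, delta-mu 15] → take beta-mu (12); add beta.
Step 2: frontier [alpha-beta 1, beta-theta 7, delta-mu 15] → take alpha-beta (1); add alpha.
Step 3: frontier [alpha-delta 3, alpha-theta 18, beta-theta 7, delta-mu 15] → take alpha-delta (3); add delta.
Step 4: frontier [alpha-theta 18, beta-theta 7, delta-theta 16] → take beta-theta (7); add theta.
Vertex order: mu, beta, alpha, delta, theta. The 5th vertex is theta.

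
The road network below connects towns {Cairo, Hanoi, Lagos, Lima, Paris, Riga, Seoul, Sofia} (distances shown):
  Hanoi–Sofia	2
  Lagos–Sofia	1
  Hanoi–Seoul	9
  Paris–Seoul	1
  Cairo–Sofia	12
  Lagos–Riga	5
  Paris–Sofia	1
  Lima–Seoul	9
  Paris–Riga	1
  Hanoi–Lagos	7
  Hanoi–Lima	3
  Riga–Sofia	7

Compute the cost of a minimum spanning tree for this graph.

Kruskal's algorithm — process edges by increasing weight (ties by edge label):
Lagos–Sofia (1): add — endpoints in different components.
Paris–Riga (1): add — endpoints in different components.
Paris–Seoul (1): add — endpoints in different components.
Paris–Sofia (1): add — endpoints in different components.
Hanoi–Sofia (2): add — endpoints in different components.
Hanoi–Lima (3): add — endpoints in different components.
Lagos–Riga (5): skip — Lagos and Riga already connected.
Hanoi–Lagos (7): skip — Hanoi and Lagos already connected.
Riga–Sofia (7): skip — Sofia and Riga already connected.
Hanoi–Seoul (9): skip — Hanoi and Seoul already connected.
Lima–Seoul (9): skip — Lima and Seoul already connected.
Cairo–Sofia (12): add — endpoints in different components.
MST edges: Lagos–Sofia, Paris–Riga, Paris–Seoul, Paris–Sofia, Hanoi–Sofia, Hanoi–Lima, Cairo–Sofia; total weight 1+1+1+1+2+3+12 = 21.

21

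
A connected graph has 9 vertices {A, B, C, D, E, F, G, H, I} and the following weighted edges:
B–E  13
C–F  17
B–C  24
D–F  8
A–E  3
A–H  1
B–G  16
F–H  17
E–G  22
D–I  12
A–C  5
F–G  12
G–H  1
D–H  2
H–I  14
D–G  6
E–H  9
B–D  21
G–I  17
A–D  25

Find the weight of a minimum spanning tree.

45

Sort edges by weight, then run Kruskal:
A–H (1): add — endpoints in different components.
G–H (1): add — endpoints in different components.
D–H (2): add — endpoints in different components.
A–E (3): add — endpoints in different components.
A–C (5): add — endpoints in different components.
D–G (6): skip — D and G already connected.
D–F (8): add — endpoints in different components.
E–H (9): skip — E and H already connected.
D–I (12): add — endpoints in different components.
F–G (12): skip — F and G already connected.
B–E (13): add — endpoints in different components.
MST edges: A–H, G–H, D–H, A–E, A–C, D–F, D–I, B–E; total weight 1+1+2+3+5+8+12+13 = 45.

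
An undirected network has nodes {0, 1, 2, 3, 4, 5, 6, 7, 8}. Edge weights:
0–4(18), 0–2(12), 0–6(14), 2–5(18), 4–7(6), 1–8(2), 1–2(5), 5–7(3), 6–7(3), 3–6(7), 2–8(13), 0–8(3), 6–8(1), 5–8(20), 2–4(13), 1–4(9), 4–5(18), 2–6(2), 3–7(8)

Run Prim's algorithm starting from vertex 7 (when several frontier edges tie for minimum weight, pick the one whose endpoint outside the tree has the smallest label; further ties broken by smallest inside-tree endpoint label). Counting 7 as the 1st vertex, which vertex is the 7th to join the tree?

0

Grow the tree from 7 using Prim:
Step 1: cheapest edge leaving the tree is 5–7 (3); add 5.
Step 2: cheapest edge leaving the tree is 6–7 (3); add 6.
Step 3: cheapest edge leaving the tree is 6–8 (1); add 8.
Step 4: cheapest edge leaving the tree is 1–8 (2); add 1.
Step 5: cheapest edge leaving the tree is 2–6 (2); add 2.
Step 6: cheapest edge leaving the tree is 0–8 (3); add 0.
Step 7: cheapest edge leaving the tree is 4–7 (6); add 4.
Step 8: cheapest edge leaving the tree is 3–6 (7); add 3.
Vertex order: 7, 5, 6, 8, 1, 2, 0, 4, 3. The 7th vertex is 0.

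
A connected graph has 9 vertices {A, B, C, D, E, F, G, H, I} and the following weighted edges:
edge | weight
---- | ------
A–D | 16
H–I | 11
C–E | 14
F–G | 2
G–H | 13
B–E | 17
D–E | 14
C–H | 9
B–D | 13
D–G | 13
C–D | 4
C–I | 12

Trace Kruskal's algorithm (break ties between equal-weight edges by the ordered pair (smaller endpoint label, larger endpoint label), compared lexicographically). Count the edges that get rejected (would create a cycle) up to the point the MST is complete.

Kruskal's algorithm — process edges by increasing weight (ties by edge label):
F–G (2): add — endpoints in different components.
C–D (4): add — endpoints in different components.
C–H (9): add — endpoints in different components.
H–I (11): add — endpoints in different components.
C–I (12): skip — C and I already connected.
B–D (13): add — endpoints in different components.
D–G (13): add — endpoints in different components.
G–H (13): skip — G and H already connected.
C–E (14): add — endpoints in different components.
D–E (14): skip — D and E already connected.
A–D (16): add — endpoints in different components.
Edges rejected before the tree was complete: 3.

3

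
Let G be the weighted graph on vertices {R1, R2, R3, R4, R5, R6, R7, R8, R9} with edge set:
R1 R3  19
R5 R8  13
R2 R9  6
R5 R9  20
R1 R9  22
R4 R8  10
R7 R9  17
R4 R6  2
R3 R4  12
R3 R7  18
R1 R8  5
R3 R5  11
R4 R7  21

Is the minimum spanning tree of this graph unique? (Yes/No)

Yes

Sort edges by weight, then run Kruskal:
R4 R6 (2): add — endpoints in different components.
R1 R8 (5): add — endpoints in different components.
R2 R9 (6): add — endpoints in different components.
R4 R8 (10): add — endpoints in different components.
R3 R5 (11): add — endpoints in different components.
R3 R4 (12): add — endpoints in different components.
R5 R8 (13): skip — R8 and R5 already connected.
R7 R9 (17): add — endpoints in different components.
R3 R7 (18): add — endpoints in different components.
Every non-tree edge has weight strictly greater than the heaviest edge on the tree path between its endpoints, so the MST is unique.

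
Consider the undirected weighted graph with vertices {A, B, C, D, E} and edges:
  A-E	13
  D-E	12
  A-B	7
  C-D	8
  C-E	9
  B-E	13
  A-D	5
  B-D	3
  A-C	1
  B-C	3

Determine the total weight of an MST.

Sort edges by weight, then run Kruskal:
A-C (1): add — endpoints in different components.
B-C (3): add — endpoints in different components.
B-D (3): add — endpoints in different components.
A-D (5): skip — A and D already connected.
A-B (7): skip — A and B already connected.
C-D (8): skip — C and D already connected.
C-E (9): add — endpoints in different components.
MST edges: A-C, B-C, B-D, C-E; total weight 1+3+3+9 = 16.

16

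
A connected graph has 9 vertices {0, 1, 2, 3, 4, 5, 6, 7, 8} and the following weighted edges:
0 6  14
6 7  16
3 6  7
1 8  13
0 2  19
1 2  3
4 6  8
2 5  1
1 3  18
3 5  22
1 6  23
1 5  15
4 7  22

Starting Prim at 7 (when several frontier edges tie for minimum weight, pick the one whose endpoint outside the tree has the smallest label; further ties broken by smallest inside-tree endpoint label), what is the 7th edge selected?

Prim, starting at 7.
Step 1: frontier [6 7 16, 4 7 22] → take 6 7 (16); add 6.
Step 2: frontier [3 6 7, 4 6 8, 0 6 14, 1 6 23, 4 7 22] → take 3 6 (7); add 3.
Step 3: frontier [1 3 18, 3 5 22, 4 6 8, 0 6 14, 1 6 23, 4 7 22] → take 4 6 (8); add 4.
Step 4: frontier [1 3 18, 3 5 22, 0 6 14, 1 6 23] → take 0 6 (14); add 0.
Step 5: frontier [0 2 19, 1 3 18, 3 5 22, 1 6 23] → take 1 3 (18); add 1.
Step 6: frontier [0 2 19, 1 2 3, 1 8 13, 1 5 15, 3 5 22] → take 1 2 (3); add 2.
Step 7: frontier [1 8 13, 1 5 15, 2 5 1, 3 5 22] → take 2 5 (1); add 5.
Step 8: frontier [1 8 13] → take 1 8 (13); add 8.
The 7th edge added is 2 5.

2-5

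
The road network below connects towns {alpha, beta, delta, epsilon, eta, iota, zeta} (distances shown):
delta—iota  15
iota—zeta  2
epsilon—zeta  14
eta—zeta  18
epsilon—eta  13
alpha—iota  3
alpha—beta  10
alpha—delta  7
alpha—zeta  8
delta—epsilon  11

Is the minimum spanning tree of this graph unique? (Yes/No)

Yes

Kruskal's algorithm — process edges by increasing weight (ties by edge label):
iota—zeta (2): add — endpoints in different components.
alpha—iota (3): add — endpoints in different components.
alpha—delta (7): add — endpoints in different components.
alpha—zeta (8): skip — alpha and zeta already connected.
alpha—beta (10): add — endpoints in different components.
delta—epsilon (11): add — endpoints in different components.
epsilon—eta (13): add — endpoints in different components.
Every non-tree edge has weight strictly greater than the heaviest edge on the tree path between its endpoints, so the MST is unique.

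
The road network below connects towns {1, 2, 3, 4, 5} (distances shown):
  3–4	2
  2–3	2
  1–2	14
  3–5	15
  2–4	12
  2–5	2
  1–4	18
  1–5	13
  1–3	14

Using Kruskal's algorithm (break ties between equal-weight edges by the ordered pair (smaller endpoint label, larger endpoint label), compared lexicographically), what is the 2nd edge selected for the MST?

2-5

Sort edges by weight, then run Kruskal:
2–3 (2): add. Components now {1} {2,3} {4} {5}
2–5 (2): add. Components now {1} {2,3,5} {4}
3–4 (2): add. Components now {1} {2,3,4,5}
2–4 (12): skip — 2 and 4 already connected.
1–5 (13): add. Components now {1,2,3,4,5}
The 2nd edge added is 2–5.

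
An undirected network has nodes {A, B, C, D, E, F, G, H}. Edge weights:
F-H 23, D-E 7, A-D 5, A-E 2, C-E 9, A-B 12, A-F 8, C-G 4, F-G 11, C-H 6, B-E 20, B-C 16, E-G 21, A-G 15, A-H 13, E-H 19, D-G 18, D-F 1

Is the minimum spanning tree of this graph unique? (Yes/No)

Kruskal's algorithm — process edges by increasing weight (ties by edge label):
D-F (1): add — endpoints in different components.
A-E (2): add — endpoints in different components.
C-G (4): add — endpoints in different components.
A-D (5): add — endpoints in different components.
C-H (6): add — endpoints in different components.
D-E (7): skip — D and E already connected.
A-F (8): skip — A and F already connected.
C-E (9): add — endpoints in different components.
F-G (11): skip — F and G already connected.
A-B (12): add — endpoints in different components.
Every non-tree edge has weight strictly greater than the heaviest edge on the tree path between its endpoints, so the MST is unique.

Yes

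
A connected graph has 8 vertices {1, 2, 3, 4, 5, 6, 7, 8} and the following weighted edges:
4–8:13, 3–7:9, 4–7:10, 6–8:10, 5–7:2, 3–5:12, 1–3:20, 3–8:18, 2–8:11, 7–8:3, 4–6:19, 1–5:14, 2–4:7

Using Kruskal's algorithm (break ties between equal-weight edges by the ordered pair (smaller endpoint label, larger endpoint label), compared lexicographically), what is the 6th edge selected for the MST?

Kruskal: consider edges lightest-first.
5–7 (2): add — endpoints in different components.
7–8 (3): add — endpoints in different components.
2–4 (7): add — endpoints in different components.
3–7 (9): add — endpoints in different components.
4–7 (10): add — endpoints in different components.
6–8 (10): add — endpoints in different components.
2–8 (11): skip — 2 and 8 already connected.
3–5 (12): skip — 3 and 5 already connected.
4–8 (13): skip — 4 and 8 already connected.
1–5 (14): add — endpoints in different components.
The 6th edge added is 6–8.

6-8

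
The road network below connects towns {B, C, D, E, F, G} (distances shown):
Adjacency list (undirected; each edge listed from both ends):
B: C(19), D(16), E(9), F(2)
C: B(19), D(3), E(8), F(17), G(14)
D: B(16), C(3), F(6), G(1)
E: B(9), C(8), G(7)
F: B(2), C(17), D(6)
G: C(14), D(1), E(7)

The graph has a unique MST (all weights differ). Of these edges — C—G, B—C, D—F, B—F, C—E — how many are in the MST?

2

Sort edges by weight, then run Kruskal:
D—G (1): add. Components now {B} {C} {D,G} {E} {F}
B—F (2): add. Components now {B,F} {C} {D,G} {E}
C—D (3): add. Components now {B,F} {C,D,G} {E}
D—F (6): add. Components now {B,C,D,F,G} {E}
E—G (7): add. Components now {B,C,D,E,F,G}
MST edge set: {D—G, B—F, C—D, D—F, E—G}.
Of the listed edges, {D—F, B—F} are in the MST → 2.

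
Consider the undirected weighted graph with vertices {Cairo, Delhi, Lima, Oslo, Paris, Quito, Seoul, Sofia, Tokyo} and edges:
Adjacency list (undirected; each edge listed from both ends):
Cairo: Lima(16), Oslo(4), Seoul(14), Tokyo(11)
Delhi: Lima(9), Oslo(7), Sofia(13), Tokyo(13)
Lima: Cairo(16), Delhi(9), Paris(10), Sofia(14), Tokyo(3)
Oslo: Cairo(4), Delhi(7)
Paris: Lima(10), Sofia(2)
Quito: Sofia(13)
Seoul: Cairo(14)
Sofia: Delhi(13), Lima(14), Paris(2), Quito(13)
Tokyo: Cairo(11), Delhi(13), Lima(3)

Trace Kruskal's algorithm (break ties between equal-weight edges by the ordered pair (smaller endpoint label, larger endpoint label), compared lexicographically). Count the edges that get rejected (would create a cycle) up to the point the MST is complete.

Sort edges by weight, then run Kruskal:
Paris—Sofia (2): add — endpoints in different components.
Lima—Tokyo (3): add — endpoints in different components.
Cairo—Oslo (4): add — endpoints in different components.
Delhi—Oslo (7): add — endpoints in different components.
Delhi—Lima (9): add — endpoints in different components.
Lima—Paris (10): add — endpoints in different components.
Cairo—Tokyo (11): skip — Cairo and Tokyo already connected.
Delhi—Sofia (13): skip — Delhi and Sofia already connected.
Delhi—Tokyo (13): skip — Delhi and Tokyo already connected.
Quito—Sofia (13): add — endpoints in different components.
Cairo—Seoul (14): add — endpoints in different components.
Edges rejected before the tree was complete: 3.

3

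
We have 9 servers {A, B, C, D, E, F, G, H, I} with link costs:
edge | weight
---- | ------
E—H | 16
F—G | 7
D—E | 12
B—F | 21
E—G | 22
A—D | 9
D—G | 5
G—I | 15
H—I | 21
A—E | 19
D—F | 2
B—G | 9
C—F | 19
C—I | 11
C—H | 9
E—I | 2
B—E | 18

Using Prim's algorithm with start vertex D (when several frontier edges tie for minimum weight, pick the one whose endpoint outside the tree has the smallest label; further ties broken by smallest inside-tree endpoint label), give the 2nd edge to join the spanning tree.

D-G

Prim, starting at D.
Step 1: cheapest edge leaving the tree is D—F (2); add F.
Step 2: cheapest edge leaving the tree is D—G (5); add G.
Step 3: cheapest edge leaving the tree is A—D (9); add A.
Step 4: cheapest edge leaving the tree is B—G (9); add B.
Step 5: cheapest edge leaving the tree is D—E (12); add E.
Step 6: cheapest edge leaving the tree is E—I (2); add I.
Step 7: cheapest edge leaving the tree is C—I (11); add C.
Step 8: cheapest edge leaving the tree is C—H (9); add H.
The 2nd edge added is D—G.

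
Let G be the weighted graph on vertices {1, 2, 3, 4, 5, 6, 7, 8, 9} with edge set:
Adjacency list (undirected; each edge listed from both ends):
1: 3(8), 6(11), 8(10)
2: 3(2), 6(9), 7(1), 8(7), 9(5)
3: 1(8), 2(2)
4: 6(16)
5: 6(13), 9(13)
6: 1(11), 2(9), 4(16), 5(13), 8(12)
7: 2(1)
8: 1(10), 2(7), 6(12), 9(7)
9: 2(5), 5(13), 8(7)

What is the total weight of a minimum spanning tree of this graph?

Sort edges by weight, then run Kruskal:
2—7 (1): add — endpoints in different components.
2—3 (2): add — endpoints in different components.
2—9 (5): add — endpoints in different components.
2—8 (7): add — endpoints in different components.
8—9 (7): skip — 8 and 9 already connected.
1—3 (8): add — endpoints in different components.
2—6 (9): add — endpoints in different components.
1—8 (10): skip — 1 and 8 already connected.
1—6 (11): skip — 1 and 6 already connected.
6—8 (12): skip — 6 and 8 already connected.
5—6 (13): add — endpoints in different components.
5—9 (13): skip — 5 and 9 already connected.
4—6 (16): add — endpoints in different components.
MST edges: 2—7, 2—3, 2—9, 2—8, 1—3, 2—6, 5—6, 4—6; total weight 1+2+5+7+8+9+13+16 = 61.

61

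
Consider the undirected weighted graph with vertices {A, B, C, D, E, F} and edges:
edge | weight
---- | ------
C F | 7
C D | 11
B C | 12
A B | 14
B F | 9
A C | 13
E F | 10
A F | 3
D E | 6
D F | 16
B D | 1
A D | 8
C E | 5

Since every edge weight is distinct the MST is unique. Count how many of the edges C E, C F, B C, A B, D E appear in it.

Kruskal's algorithm — process edges by increasing weight (ties by edge label):
B D (1): add — endpoints in different components.
A F (3): add — endpoints in different components.
C E (5): add — endpoints in different components.
D E (6): add — endpoints in different components.
C F (7): add — endpoints in different components.
MST edge set: {B D, A F, C E, D E, C F}.
Of the listed edges, {C E, C F, D E} are in the MST → 3.

3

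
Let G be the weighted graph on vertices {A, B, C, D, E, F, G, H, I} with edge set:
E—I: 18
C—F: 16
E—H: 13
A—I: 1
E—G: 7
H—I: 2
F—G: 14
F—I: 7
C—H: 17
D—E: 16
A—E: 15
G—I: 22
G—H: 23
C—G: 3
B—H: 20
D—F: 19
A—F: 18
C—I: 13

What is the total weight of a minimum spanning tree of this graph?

69

Kruskal: consider edges lightest-first.
A—I (1): add — endpoints in different components.
H—I (2): add — endpoints in different components.
C—G (3): add — endpoints in different components.
E—G (7): add — endpoints in different components.
F—I (7): add — endpoints in different components.
C—I (13): add — endpoints in different components.
E—H (13): skip — E and H already connected.
F—G (14): skip — F and G already connected.
A—E (15): skip — A and E already connected.
C—F (16): skip — C and F already connected.
D—E (16): add — endpoints in different components.
C—H (17): skip — C and H already connected.
A—F (18): skip — A and F already connected.
E—I (18): skip — E and I already connected.
D—F (19): skip — D and F already connected.
B—H (20): add — endpoints in different components.
MST edges: A—I, H—I, C—G, E—G, F—I, C—I, D—E, B—H; total weight 1+2+3+7+7+13+16+20 = 69.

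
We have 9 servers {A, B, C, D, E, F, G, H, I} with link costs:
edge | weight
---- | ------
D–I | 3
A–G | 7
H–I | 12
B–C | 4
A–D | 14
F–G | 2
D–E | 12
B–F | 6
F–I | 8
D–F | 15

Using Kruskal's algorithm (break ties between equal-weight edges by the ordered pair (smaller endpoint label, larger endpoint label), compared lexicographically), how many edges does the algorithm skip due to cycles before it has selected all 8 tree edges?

Sort edges by weight, then run Kruskal:
F–G (2): add — endpoints in different components.
D–I (3): add — endpoints in different components.
B–C (4): add — endpoints in different components.
B–F (6): add — endpoints in different components.
A–G (7): add — endpoints in different components.
F–I (8): add — endpoints in different components.
D–E (12): add — endpoints in different components.
H–I (12): add — endpoints in different components.
Edges rejected before the tree was complete: 0.

0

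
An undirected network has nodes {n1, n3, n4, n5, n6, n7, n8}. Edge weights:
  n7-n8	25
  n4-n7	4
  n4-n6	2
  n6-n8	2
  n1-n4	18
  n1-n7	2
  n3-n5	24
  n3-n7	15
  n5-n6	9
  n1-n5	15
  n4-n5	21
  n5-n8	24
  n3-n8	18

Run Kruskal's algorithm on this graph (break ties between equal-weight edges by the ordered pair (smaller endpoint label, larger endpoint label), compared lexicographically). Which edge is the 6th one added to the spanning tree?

Sort edges by weight, then run Kruskal:
n1-n7 (2): add — endpoints in different components.
n4-n6 (2): add — endpoints in different components.
n6-n8 (2): add — endpoints in different components.
n4-n7 (4): add — endpoints in different components.
n5-n6 (9): add — endpoints in different components.
n1-n5 (15): skip — n1 and n5 already connected.
n3-n7 (15): add — endpoints in different components.
The 6th edge added is n3-n7.

n3-n7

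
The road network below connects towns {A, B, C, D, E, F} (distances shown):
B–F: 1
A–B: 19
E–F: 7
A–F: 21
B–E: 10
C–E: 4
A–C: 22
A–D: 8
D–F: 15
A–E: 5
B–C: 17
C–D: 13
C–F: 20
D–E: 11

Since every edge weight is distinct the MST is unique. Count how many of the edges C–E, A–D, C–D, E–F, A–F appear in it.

Sort edges by weight, then run Kruskal:
B–F (1): add. Components now {A} {B,F} {C} {D} {E}
C–E (4): add. Components now {A} {B,F} {C,E} {D}
A–E (5): add. Components now {A,C,E} {B,F} {D}
E–F (7): add. Components now {A,B,C,E,F} {D}
A–D (8): add. Components now {A,B,C,D,E,F}
MST edge set: {B–F, C–E, A–E, E–F, A–D}.
Of the listed edges, {C–E, A–D, E–F} are in the MST → 3.

3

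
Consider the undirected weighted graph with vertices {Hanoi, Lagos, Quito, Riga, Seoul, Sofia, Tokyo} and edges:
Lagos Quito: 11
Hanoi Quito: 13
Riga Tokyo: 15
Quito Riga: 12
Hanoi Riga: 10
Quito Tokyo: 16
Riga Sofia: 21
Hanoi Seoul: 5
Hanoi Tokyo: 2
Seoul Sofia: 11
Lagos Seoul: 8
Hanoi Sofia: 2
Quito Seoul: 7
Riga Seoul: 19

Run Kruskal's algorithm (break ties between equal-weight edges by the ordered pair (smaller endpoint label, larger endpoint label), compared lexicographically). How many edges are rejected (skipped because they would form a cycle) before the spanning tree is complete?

Kruskal: consider edges lightest-first.
Hanoi Sofia (2): add — endpoints in different components.
Hanoi Tokyo (2): add — endpoints in different components.
Hanoi Seoul (5): add — endpoints in different components.
Quito Seoul (7): add — endpoints in different components.
Lagos Seoul (8): add — endpoints in different components.
Hanoi Riga (10): add — endpoints in different components.
Edges rejected before the tree was complete: 0.

0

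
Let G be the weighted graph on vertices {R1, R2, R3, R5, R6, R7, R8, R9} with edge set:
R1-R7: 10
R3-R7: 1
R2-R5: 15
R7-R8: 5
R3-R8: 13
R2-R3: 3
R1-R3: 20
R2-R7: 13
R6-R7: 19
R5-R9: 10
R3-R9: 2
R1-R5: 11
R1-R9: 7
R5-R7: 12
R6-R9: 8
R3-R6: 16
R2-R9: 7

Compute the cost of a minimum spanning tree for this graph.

Kruskal's algorithm — process edges by increasing weight (ties by edge label):
R3-R7 (1): add — endpoints in different components.
R3-R9 (2): add — endpoints in different components.
R2-R3 (3): add — endpoints in different components.
R7-R8 (5): add — endpoints in different components.
R1-R9 (7): add — endpoints in different components.
R2-R9 (7): skip — R9 and R2 already connected.
R6-R9 (8): add — endpoints in different components.
R1-R7 (10): skip — R7 and R1 already connected.
R5-R9 (10): add — endpoints in different components.
MST edges: R3-R7, R3-R9, R2-R3, R7-R8, R1-R9, R6-R9, R5-R9; total weight 1+2+3+5+7+8+10 = 36.

36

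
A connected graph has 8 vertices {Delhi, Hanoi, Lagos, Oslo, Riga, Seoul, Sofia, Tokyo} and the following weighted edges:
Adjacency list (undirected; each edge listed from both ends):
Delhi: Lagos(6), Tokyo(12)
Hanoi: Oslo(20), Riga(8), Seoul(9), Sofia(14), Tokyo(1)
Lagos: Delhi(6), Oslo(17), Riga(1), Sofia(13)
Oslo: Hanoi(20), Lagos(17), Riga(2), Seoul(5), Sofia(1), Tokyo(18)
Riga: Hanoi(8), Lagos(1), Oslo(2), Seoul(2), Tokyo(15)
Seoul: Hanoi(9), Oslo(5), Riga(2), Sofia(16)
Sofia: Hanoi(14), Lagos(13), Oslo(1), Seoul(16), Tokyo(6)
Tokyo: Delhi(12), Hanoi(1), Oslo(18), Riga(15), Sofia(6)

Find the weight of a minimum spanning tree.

Sort edges by weight, then run Kruskal:
Hanoi–Tokyo (1): add — endpoints in different components.
Lagos–Riga (1): add — endpoints in different components.
Oslo–Sofia (1): add — endpoints in different components.
Oslo–Riga (2): add — endpoints in different components.
Riga–Seoul (2): add — endpoints in different components.
Oslo–Seoul (5): skip — Oslo and Seoul already connected.
Delhi–Lagos (6): add — endpoints in different components.
Sofia–Tokyo (6): add — endpoints in different components.
MST edges: Hanoi–Tokyo, Lagos–Riga, Oslo–Sofia, Oslo–Riga, Riga–Seoul, Delhi–Lagos, Sofia–Tokyo; total weight 1+1+1+2+2+6+6 = 19.

19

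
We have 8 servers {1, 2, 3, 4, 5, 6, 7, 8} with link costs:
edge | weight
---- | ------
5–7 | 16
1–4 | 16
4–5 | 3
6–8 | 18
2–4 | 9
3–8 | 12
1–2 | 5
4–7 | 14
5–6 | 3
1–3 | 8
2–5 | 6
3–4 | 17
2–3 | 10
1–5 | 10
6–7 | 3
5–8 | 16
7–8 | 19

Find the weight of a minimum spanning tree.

40

Sort edges by weight, then run Kruskal:
4–5 (3): add — endpoints in different components.
5–6 (3): add — endpoints in different components.
6–7 (3): add — endpoints in different components.
1–2 (5): add — endpoints in different components.
2–5 (6): add — endpoints in different components.
1–3 (8): add — endpoints in different components.
2–4 (9): skip — 2 and 4 already connected.
1–5 (10): skip — 1 and 5 already connected.
2–3 (10): skip — 2 and 3 already connected.
3–8 (12): add — endpoints in different components.
MST edges: 4–5, 5–6, 6–7, 1–2, 2–5, 1–3, 3–8; total weight 3+3+3+5+6+8+12 = 40.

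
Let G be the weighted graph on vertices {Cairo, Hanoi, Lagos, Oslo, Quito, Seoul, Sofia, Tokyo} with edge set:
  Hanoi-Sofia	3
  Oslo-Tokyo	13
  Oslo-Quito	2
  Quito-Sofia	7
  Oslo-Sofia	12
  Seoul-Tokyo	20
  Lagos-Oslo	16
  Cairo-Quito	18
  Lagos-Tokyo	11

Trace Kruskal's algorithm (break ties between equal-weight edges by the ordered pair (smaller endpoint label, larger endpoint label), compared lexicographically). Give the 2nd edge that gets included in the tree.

Hanoi-Sofia

Kruskal: consider edges lightest-first.
Oslo-Quito (2): add — endpoints in different components.
Hanoi-Sofia (3): add — endpoints in different components.
Quito-Sofia (7): add — endpoints in different components.
Lagos-Tokyo (11): add — endpoints in different components.
Oslo-Sofia (12): skip — Oslo and Sofia already connected.
Oslo-Tokyo (13): add — endpoints in different components.
Lagos-Oslo (16): skip — Oslo and Lagos already connected.
Cairo-Quito (18): add — endpoints in different components.
Seoul-Tokyo (20): add — endpoints in different components.
The 2nd edge added is Hanoi-Sofia.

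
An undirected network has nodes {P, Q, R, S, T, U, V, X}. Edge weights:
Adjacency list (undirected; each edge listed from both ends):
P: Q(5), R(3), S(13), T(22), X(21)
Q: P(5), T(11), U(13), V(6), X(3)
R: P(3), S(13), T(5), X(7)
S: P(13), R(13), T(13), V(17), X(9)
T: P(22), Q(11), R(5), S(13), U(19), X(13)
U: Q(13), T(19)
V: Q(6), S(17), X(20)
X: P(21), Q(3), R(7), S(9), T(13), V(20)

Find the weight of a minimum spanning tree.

44

Grow the tree from U using Prim:
Step 1: cheapest edge leaving the tree is Q U (13); add Q.
Step 2: cheapest edge leaving the tree is Q X (3); add X.
Step 3: cheapest edge leaving the tree is P Q (5); add P.
Step 4: cheapest edge leaving the tree is P R (3); add R.
Step 5: cheapest edge leaving the tree is R T (5); add T.
Step 6: cheapest edge leaving the tree is Q V (6); add V.
Step 7: cheapest edge leaving the tree is S X (9); add S.
MST edges: Q U, Q X, P Q, P R, R T, Q V, S X; total weight 13+3+5+3+5+6+9 = 44.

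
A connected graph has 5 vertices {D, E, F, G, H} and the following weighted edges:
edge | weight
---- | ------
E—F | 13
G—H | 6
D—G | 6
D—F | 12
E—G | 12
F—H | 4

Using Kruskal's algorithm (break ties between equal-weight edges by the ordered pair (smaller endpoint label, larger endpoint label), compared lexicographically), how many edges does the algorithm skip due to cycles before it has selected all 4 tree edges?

Kruskal: consider edges lightest-first.
F—H (4): add — endpoints in different components.
D—G (6): add — endpoints in different components.
G—H (6): add — endpoints in different components.
D—F (12): skip — D and F already connected.
E—G (12): add — endpoints in different components.
Edges rejected before the tree was complete: 1.

1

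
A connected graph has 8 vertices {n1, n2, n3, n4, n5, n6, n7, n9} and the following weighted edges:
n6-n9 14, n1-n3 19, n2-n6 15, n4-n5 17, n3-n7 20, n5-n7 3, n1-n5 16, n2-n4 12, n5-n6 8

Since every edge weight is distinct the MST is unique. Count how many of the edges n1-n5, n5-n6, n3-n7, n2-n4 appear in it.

Kruskal's algorithm — process edges by increasing weight (ties by edge label):
n5-n7 (3): add — endpoints in different components.
n5-n6 (8): add — endpoints in different components.
n2-n4 (12): add — endpoints in different components.
n6-n9 (14): add — endpoints in different components.
n2-n6 (15): add — endpoints in different components.
n1-n5 (16): add — endpoints in different components.
n4-n5 (17): skip — n4 and n5 already connected.
n1-n3 (19): add — endpoints in different components.
MST edge set: {n5-n7, n5-n6, n2-n4, n6-n9, n2-n6, n1-n5, n1-n3}.
Of the listed edges, {n1-n5, n5-n6, n2-n4} are in the MST → 3.

3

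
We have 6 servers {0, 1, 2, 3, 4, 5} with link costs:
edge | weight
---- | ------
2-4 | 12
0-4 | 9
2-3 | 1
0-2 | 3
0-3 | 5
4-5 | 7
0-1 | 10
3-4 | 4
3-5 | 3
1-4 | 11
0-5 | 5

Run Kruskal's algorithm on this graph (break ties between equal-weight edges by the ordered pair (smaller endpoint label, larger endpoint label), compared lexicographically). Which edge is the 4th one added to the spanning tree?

Kruskal's algorithm — process edges by increasing weight (ties by edge label):
2-3 (1): add. Components now {0} {1} {2,3} {4} {5}
0-2 (3): add. Components now {0,2,3} {1} {4} {5}
3-5 (3): add. Components now {0,2,3,5} {1} {4}
3-4 (4): add. Components now {0,2,3,4,5} {1}
0-3 (5): skip — 0 and 3 already connected.
0-5 (5): skip — 0 and 5 already connected.
4-5 (7): skip — 4 and 5 already connected.
0-4 (9): skip — 0 and 4 already connected.
0-1 (10): add. Components now {0,1,2,3,4,5}
The 4th edge added is 3-4.

3-4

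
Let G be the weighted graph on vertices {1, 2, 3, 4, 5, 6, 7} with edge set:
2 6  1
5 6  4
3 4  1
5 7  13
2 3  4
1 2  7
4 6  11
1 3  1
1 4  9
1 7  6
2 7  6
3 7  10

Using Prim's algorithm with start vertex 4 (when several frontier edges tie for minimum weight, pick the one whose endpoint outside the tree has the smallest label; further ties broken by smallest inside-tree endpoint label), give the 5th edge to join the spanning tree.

5-6

Prim's algorithm from 4:
Step 1: frontier [3 4 1, 1 4 9, 4 6 11] → take 3 4 (1); add 3.
Step 2: frontier [1 3 1, 2 3 4, 3 7 10, 1 4 9, 4 6 11] → take 1 3 (1); add 1.
Step 3: frontier [1 7 6, 1 2 7, 2 3 4, 3 7 10, 4 6 11] → take 2 3 (4); add 2.
Step 4: frontier [1 7 6, 2 6 1, 2 7 6, 3 7 10, 4 6 11] → take 2 6 (1); add 6.
Step 5: frontier [1 7 6, 2 7 6, 3 7 10, 5 6 4] → take 5 6 (4); add 5.
Step 6: frontier [1 7 6, 2 7 6, 3 7 10, 5 7 13] → take 1 7 (6); add 7.
The 5th edge added is 5 6.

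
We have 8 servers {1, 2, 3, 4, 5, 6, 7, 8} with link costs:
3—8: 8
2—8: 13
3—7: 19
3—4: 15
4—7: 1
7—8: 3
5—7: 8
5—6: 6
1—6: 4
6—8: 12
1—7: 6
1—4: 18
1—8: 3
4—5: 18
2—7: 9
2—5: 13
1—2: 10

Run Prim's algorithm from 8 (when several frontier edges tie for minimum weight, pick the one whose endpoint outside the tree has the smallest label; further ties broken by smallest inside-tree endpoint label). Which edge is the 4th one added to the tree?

1-6

Prim, starting at 8.
Step 1: cheapest edge leaving the tree is 1—8 (3); add 1.
Step 2: cheapest edge leaving the tree is 7—8 (3); add 7.
Step 3: cheapest edge leaving the tree is 4—7 (1); add 4.
Step 4: cheapest edge leaving the tree is 1—6 (4); add 6.
Step 5: cheapest edge leaving the tree is 5—6 (6); add 5.
Step 6: cheapest edge leaving the tree is 3—8 (8); add 3.
Step 7: cheapest edge leaving the tree is 2—7 (9); add 2.
The 4th edge added is 1—6.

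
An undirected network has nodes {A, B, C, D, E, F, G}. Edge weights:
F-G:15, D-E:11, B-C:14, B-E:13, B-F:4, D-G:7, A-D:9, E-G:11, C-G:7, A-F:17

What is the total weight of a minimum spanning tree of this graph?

Kruskal's algorithm — process edges by increasing weight (ties by edge label):
B-F (4): add — endpoints in different components.
C-G (7): add — endpoints in different components.
D-G (7): add — endpoints in different components.
A-D (9): add — endpoints in different components.
D-E (11): add — endpoints in different components.
E-G (11): skip — E and G already connected.
B-E (13): add — endpoints in different components.
MST edges: B-F, C-G, D-G, A-D, D-E, B-E; total weight 4+7+7+9+11+13 = 51.

51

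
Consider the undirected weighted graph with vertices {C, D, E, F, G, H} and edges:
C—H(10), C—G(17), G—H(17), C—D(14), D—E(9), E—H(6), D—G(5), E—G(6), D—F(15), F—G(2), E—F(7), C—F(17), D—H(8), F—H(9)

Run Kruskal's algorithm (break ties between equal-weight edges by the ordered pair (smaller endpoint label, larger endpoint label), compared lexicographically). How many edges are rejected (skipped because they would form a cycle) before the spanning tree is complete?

4

Sort edges by weight, then run Kruskal:
F—G (2): add. Components now {C} {D} {E} {F,G} {H}
D—G (5): add. Components now {C} {D,F,G} {E} {H}
E—G (6): add. Components now {C} {D,E,F,G} {H}
E—H (6): add. Components now {C} {D,E,F,G,H}
E—F (7): skip — E and F already connected.
D—H (8): skip — D and H already connected.
D—E (9): skip — D and E already connected.
F—H (9): skip — F and H already connected.
C—H (10): add. Components now {C,D,E,F,G,H}
Edges rejected before the tree was complete: 4.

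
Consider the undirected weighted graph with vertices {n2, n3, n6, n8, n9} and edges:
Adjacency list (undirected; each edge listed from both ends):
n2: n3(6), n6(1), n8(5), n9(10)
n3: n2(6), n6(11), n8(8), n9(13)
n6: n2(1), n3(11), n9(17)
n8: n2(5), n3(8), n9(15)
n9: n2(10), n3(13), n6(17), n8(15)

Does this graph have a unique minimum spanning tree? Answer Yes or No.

Yes

Kruskal: consider edges lightest-first.
n2–n6 (1): add — endpoints in different components.
n2–n8 (5): add — endpoints in different components.
n2–n3 (6): add — endpoints in different components.
n3–n8 (8): skip — n8 and n3 already connected.
n2–n9 (10): add — endpoints in different components.
Every non-tree edge has weight strictly greater than the heaviest edge on the tree path between its endpoints, so the MST is unique.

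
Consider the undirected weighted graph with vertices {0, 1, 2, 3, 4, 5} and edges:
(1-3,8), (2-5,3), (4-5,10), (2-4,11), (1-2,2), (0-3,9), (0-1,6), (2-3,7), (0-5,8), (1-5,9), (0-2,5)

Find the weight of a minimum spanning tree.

27

Grow the tree from 2 using Prim:
Step 1: frontier [1-2 2, 2-5 3, 0-2 5, 2-3 7, 2-4 11] → take 1-2 (2); add 1.
Step 2: frontier [0-1 6, 1-3 8, 1-5 9, 2-5 3, 0-2 5, 2-3 7, 2-4 11] → take 2-5 (3); add 5.
Step 3: frontier [0-1 6, 1-3 8, 0-2 5, 2-3 7, 2-4 11, 0-5 8, 4-5 10] → take 0-2 (5); add 0.
Step 4: frontier [0-3 9, 1-3 8, 2-3 7, 2-4 11, 4-5 10] → take 2-3 (7); add 3.
Step 5: frontier [2-4 11, 4-5 10] → take 4-5 (10); add 4.
MST edges: 1-2, 2-5, 0-2, 2-3, 4-5; total weight 2+3+5+7+10 = 27.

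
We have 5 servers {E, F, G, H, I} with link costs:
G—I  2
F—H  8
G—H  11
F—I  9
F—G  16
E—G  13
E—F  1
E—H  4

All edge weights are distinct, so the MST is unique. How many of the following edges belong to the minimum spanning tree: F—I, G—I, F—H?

2

Kruskal: consider edges lightest-first.
E—F (1): add — endpoints in different components.
G—I (2): add — endpoints in different components.
E—H (4): add — endpoints in different components.
F—H (8): skip — F and H already connected.
F—I (9): add — endpoints in different components.
MST edge set: {E—F, G—I, E—H, F—I}.
Of the listed edges, {F—I, G—I} are in the MST → 2.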